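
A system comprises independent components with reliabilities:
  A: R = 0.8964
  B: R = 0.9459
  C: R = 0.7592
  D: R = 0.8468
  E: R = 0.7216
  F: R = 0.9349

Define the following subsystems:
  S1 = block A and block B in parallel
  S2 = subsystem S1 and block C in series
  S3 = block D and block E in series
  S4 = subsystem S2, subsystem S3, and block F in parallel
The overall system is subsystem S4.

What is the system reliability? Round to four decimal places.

0.9938

Parallel (A and B): 1 − (1 − 0.896400)(1 − 0.945900) = 0.994395
Series ([0.994395] and C): 0.994395 × 0.759200 = 0.754945
Series (D and E): 0.846800 × 0.721600 = 0.611051
Parallel ([0.754945], [0.611051], and F): 1 − (1 − 0.754945)(1 − 0.611051)(1 − 0.934900) = 0.9938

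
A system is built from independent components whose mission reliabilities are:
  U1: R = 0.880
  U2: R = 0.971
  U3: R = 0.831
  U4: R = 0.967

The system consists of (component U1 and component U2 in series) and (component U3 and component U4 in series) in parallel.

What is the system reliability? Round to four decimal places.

0.9714

Series (U1 and U2): 0.880000 × 0.971000 = 0.854480
Series (U3 and U4): 0.831000 × 0.967000 = 0.803577
Parallel ([0.854480] and [0.803577]): 1 − (1 − 0.854480)(1 − 0.803577) = 0.9714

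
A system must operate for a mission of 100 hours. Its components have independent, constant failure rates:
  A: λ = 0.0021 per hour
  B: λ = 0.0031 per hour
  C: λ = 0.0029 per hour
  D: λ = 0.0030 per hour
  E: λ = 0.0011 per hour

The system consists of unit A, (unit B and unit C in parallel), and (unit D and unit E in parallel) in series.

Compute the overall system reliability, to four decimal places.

0.7358

R(A) = exp(−0.0021 × 100) = 0.810584
R(B) = exp(−0.0031 × 100) = 0.733447
R(C) = exp(−0.0029 × 100) = 0.748264
R(D) = exp(−0.0030 × 100) = 0.740818
R(E) = exp(−0.0011 × 100) = 0.895834
Parallel (B and C): 1 − (1 − 0.733447)(1 − 0.748264) = 0.932899
Parallel (D and E): 1 − (1 − 0.740818)(1 − 0.895834) = 0.973002
Series (A, [0.932899], and [0.973002]): 0.810584 × 0.932899 × 0.973002 = 0.7358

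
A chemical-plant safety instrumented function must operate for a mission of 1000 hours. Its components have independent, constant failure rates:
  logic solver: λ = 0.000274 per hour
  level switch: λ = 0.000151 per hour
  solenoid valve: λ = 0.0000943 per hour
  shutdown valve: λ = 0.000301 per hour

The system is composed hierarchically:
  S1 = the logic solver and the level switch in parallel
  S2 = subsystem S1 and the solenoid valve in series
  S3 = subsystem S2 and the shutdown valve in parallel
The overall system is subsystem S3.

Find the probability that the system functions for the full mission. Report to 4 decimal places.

0.9687

R(logic solver) = exp(−0.000274 × 1000) = 0.760332
R(level switch) = exp(−0.000151 × 1000) = 0.859848
R(solenoid valve) = exp(−0.0000943 × 1000) = 0.910010
R(shutdown valve) = exp(−0.000301 × 1000) = 0.740078
Parallel (logic solver and level switch): 1 − (1 − 0.760332)(1 − 0.859848) = 0.966410
Series ([0.966410] and solenoid valve): 0.966410 × 0.910010 = 0.879443
Parallel ([0.879443] and shutdown valve): 1 − (1 − 0.879443)(1 − 0.740078) = 0.9687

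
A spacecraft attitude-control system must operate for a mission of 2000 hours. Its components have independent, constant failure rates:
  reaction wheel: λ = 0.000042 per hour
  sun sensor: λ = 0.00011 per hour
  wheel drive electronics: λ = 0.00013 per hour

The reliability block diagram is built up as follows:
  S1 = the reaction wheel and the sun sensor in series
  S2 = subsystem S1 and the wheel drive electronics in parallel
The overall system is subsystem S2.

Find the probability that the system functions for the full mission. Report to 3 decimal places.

R(reaction wheel) = exp(−0.000042 × 2000) = 0.91943
R(sun sensor) = exp(−0.00011 × 2000) = 0.80252
R(wheel drive electronics) = exp(−0.00013 × 2000) = 0.77105
Series (reaction wheel and sun sensor): 0.91943 × 0.80252 = 0.73786
Parallel ([0.73786] and wheel drive electronics): 1 − (1 − 0.73786)(1 − 0.77105) = 0.940

0.940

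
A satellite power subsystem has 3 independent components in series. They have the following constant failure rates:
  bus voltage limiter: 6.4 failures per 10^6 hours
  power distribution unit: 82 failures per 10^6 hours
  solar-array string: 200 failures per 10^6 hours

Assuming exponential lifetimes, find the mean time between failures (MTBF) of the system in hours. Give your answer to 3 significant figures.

3470

Series of exponential components: λ_sys = Σ λ_i
λ_sys = 0.0000064 + 0.000082 + 0.00020 = 2.8840e-04 /h
MTBF = 1 / λ_sys = 3470 h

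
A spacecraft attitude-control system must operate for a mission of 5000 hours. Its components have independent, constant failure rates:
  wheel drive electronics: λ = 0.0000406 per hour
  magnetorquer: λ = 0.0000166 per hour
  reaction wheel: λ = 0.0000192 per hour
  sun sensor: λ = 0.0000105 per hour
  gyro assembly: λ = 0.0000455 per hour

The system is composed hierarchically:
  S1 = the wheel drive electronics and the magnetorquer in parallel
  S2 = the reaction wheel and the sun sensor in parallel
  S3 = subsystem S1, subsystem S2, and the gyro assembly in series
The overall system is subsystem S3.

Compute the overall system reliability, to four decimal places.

R(wheel drive electronics) = exp(−0.0000406 × 5000) = 0.816278
R(magnetorquer) = exp(−0.0000166 × 5000) = 0.920351
R(reaction wheel) = exp(−0.0000192 × 5000) = 0.908464
R(sun sensor) = exp(−0.0000105 × 5000) = 0.948854
R(gyro assembly) = exp(−0.0000455 × 5000) = 0.796522
Parallel (wheel drive electronics and magnetorquer): 1 − (1 − 0.816278)(1 − 0.920351) = 0.985367
Parallel (reaction wheel and sun sensor): 1 − (1 − 0.908464)(1 − 0.948854) = 0.995318
Series ([0.985367], [0.995318], and gyro assembly): 0.985367 × 0.995318 × 0.796522 = 0.7812

0.7812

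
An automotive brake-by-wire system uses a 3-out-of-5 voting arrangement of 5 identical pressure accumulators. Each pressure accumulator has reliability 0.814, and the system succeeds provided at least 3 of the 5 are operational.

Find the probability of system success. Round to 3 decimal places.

0.952

R = Σ_{i=3}^{5} C(5,i) p^i (1−p)^{5−i} with p = 0.814
C(5,3)·0.814^3·0.186^2 = 0.18659
C(5,4)·0.814^4·0.186^1 = 0.40830
C(5,5)·0.814^5·0.186^0 = 0.35737
Sum = 0.952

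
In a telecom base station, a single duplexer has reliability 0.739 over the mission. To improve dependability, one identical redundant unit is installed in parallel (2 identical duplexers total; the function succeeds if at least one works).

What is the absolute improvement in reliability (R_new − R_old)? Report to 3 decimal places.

R_before = 0.739
R_after = 1 − (1 − 0.739)^2 = 0.932
ΔR = 0.932 − 0.739 = 0.193

0.193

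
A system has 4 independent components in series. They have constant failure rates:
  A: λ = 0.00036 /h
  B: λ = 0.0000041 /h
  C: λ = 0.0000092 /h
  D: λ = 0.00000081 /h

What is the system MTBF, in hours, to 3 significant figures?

Series of exponential components: λ_sys = Σ λ_i
λ_sys = 0.00036 + 0.0000041 + 0.0000092 + 0.00000081 = 3.7411e-04 /h
MTBF = 1 / λ_sys = 2670 h

2670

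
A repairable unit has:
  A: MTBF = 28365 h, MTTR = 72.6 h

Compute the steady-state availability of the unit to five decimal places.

0.99745

A(A) = MTBF/(MTBF+MTTR) = 28365/(28365+72.6) = 0.99745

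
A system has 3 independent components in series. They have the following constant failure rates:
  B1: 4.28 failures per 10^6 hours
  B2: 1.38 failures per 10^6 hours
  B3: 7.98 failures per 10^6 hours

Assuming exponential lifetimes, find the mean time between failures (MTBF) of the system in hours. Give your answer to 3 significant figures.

Series of exponential components: λ_sys = Σ λ_i
λ_sys = 0.00000428 + 0.00000138 + 0.00000798 = 1.3640e-05 /h
MTBF = 1 / λ_sys = 73300 h

73300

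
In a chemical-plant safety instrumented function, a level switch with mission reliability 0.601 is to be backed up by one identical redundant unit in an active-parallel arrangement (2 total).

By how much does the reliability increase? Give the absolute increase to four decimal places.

0.2398

R_before = 0.601
R_after = 1 − (1 − 0.601)^2 = 0.8408
ΔR = 0.8408 − 0.601 = 0.2398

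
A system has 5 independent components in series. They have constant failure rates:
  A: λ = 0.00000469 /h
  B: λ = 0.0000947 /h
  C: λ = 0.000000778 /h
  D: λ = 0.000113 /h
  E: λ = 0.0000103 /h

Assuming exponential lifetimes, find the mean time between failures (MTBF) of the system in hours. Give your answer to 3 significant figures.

Series of exponential components: λ_sys = Σ λ_i
λ_sys = 0.00000469 + 0.0000947 + 0.000000778 + 0.000113 + 0.0000103 = 2.2347e-04 /h
MTBF = 1 / λ_sys = 4470 h

4470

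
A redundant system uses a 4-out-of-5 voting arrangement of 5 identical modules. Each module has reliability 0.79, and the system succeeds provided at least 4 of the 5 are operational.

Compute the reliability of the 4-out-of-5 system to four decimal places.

0.7167

R = Σ_{i=4}^{5} C(5,i) p^i (1−p)^{5−i} with p = 0.79
C(5,4)·0.79^4·0.21^1 = 0.408976
C(5,5)·0.79^5·0.21^0 = 0.307706
Sum = 0.7167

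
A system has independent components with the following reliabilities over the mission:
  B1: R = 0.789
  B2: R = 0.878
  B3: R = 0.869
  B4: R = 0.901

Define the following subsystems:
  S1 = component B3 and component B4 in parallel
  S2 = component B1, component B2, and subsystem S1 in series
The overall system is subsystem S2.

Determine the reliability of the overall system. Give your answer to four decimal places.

0.6838

Parallel (B3 and B4): 1 − (1 − 0.869000)(1 − 0.901000) = 0.987031
Series (B1, B2, and [0.987031]): 0.789000 × 0.878000 × 0.987031 = 0.6838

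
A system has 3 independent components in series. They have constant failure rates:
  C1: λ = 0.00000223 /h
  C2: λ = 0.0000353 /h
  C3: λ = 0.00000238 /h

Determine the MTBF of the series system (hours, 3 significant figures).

25100

Series of exponential components: λ_sys = Σ λ_i
λ_sys = 0.00000223 + 0.0000353 + 0.00000238 = 3.9910e-05 /h
MTBF = 1 / λ_sys = 25100 h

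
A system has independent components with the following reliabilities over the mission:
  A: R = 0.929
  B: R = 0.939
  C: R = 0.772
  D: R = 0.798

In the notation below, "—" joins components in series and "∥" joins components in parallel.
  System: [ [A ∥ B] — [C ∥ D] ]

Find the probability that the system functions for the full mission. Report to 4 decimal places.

0.9498

Parallel (A and B): 1 − (1 − 0.929000)(1 − 0.939000) = 0.995669
Parallel (C and D): 1 − (1 − 0.772000)(1 − 0.798000) = 0.953944
Series ([0.995669] and [0.953944]): 0.995669 × 0.953944 = 0.9498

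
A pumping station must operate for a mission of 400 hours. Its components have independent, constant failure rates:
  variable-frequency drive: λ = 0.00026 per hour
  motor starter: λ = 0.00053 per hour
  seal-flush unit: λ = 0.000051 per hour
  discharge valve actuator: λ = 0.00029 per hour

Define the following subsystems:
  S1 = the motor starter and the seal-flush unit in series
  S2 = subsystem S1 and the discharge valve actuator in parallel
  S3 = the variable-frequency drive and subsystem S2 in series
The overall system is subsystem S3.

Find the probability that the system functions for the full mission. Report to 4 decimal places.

R(variable-frequency drive) = exp(−0.00026 × 400) = 0.901225
R(motor starter) = exp(−0.00053 × 400) = 0.808965
R(seal-flush unit) = exp(−0.000051 × 400) = 0.979807
R(discharge valve actuator) = exp(−0.00029 × 400) = 0.890475
Series (motor starter and seal-flush unit): 0.808965 × 0.979807 = 0.792630
Parallel ([0.792630] and discharge valve actuator): 1 − (1 − 0.792630)(1 − 0.890475) = 0.977288
Series (variable-frequency drive and [0.977288]): 0.901225 × 0.977288 = 0.8808

0.8808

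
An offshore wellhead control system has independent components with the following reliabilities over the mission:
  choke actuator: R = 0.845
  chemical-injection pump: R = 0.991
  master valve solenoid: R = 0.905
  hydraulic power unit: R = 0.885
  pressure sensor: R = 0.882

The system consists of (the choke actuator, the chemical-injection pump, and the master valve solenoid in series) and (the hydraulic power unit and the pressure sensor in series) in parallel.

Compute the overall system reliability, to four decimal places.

0.9469

Series (choke actuator, chemical-injection pump, and master valve solenoid): 0.845000 × 0.991000 × 0.905000 = 0.757842
Series (hydraulic power unit and pressure sensor): 0.885000 × 0.882000 = 0.780570
Parallel ([0.757842] and [0.780570]): 1 − (1 − 0.757842)(1 − 0.780570) = 0.9469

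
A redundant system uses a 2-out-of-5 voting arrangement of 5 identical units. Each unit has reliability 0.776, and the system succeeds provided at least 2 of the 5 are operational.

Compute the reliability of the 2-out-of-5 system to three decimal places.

R = Σ_{i=2}^{5} C(5,i) p^i (1−p)^{5−i} with p = 0.776
C(5,2)·0.776^2·0.224^3 = 0.06768
C(5,3)·0.776^3·0.224^2 = 0.23447
C(5,4)·0.776^4·0.224^1 = 0.40613
C(5,5)·0.776^5·0.224^0 = 0.28139
Sum = 0.990

0.990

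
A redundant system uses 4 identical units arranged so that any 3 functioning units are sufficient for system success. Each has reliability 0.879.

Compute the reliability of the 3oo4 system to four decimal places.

R = Σ_{i=3}^{4} C(4,i) p^i (1−p)^{4−i} with p = 0.879
C(4,3)·0.879^3·0.121^1 = 0.328709
C(4,4)·0.879^4·0.121^0 = 0.596974
Sum = 0.9257

0.9257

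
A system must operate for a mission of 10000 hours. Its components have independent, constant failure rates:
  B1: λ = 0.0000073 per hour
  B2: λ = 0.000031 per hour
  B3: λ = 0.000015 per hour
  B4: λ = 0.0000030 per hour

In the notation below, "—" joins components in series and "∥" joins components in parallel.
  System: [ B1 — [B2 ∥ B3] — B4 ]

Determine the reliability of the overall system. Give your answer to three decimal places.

R(B1) = exp(−0.0000073 × 10000) = 0.92960
R(B2) = exp(−0.000031 × 10000) = 0.73345
R(B3) = exp(−0.000015 × 10000) = 0.86071
R(B4) = exp(−0.0000030 × 10000) = 0.97045
Parallel (B2 and B3): 1 − (1 − 0.73345)(1 − 0.86071) = 0.96287
Series (B1, [0.96287], and B4): 0.92960 × 0.96287 × 0.97045 = 0.869

0.869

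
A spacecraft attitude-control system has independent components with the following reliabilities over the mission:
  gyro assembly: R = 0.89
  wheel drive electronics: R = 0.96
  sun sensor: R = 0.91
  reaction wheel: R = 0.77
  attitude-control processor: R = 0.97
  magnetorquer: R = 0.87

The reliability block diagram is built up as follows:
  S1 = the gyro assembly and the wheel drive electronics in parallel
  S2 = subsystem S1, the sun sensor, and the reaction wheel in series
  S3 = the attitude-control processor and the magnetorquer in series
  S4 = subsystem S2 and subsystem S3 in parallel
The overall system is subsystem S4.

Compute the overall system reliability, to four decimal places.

0.9528

Parallel (gyro assembly and wheel drive electronics): 1 − (1 − 0.890000)(1 − 0.960000) = 0.995600
Series ([0.995600], sun sensor, and reaction wheel): 0.995600 × 0.910000 × 0.770000 = 0.697617
Series (attitude-control processor and magnetorquer): 0.970000 × 0.870000 = 0.843900
Parallel ([0.697617] and [0.843900]): 1 − (1 − 0.697617)(1 − 0.843900) = 0.9528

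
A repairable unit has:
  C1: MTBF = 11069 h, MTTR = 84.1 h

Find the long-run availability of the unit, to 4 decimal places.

0.9925

A(C1) = MTBF/(MTBF+MTTR) = 11069/(11069+84.1) = 0.9925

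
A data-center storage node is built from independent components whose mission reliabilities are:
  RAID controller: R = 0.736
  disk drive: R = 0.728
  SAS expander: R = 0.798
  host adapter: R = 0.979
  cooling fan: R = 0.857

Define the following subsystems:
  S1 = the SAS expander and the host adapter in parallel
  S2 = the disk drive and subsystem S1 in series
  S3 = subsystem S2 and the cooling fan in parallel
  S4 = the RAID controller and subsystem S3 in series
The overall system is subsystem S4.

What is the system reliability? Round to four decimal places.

0.7070

Parallel (SAS expander and host adapter): 1 − (1 − 0.798000)(1 − 0.979000) = 0.995758
Series (disk drive and [0.995758]): 0.728000 × 0.995758 = 0.724912
Parallel ([0.724912] and cooling fan): 1 − (1 − 0.724912)(1 − 0.857000) = 0.960662
Series (RAID controller and [0.960662]): 0.736000 × 0.960662 = 0.7070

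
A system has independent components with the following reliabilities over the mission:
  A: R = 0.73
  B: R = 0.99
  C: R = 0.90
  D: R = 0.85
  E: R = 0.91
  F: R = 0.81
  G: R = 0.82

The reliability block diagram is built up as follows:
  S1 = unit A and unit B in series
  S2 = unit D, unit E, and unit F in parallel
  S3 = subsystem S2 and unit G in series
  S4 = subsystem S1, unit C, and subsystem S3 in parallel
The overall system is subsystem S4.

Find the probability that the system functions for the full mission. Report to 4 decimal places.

Series (A and B): 0.730000 × 0.990000 = 0.722700
Parallel (D, E, and F): 1 − (1 − 0.850000)(1 − 0.910000)(1 − 0.810000) = 0.997435
Series ([0.997435] and G): 0.997435 × 0.820000 = 0.817897
Parallel ([0.722700], C, and [0.817897]): 1 − (1 − 0.722700)(1 − 0.900000)(1 − 0.817897) = 0.9950

0.9950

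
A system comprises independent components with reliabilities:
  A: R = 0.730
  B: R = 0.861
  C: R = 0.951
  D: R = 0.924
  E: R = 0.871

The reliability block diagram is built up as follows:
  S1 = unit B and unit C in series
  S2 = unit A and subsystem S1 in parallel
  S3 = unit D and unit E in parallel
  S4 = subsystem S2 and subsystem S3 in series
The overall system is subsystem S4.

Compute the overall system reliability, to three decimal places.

0.942

Series (B and C): 0.86100 × 0.95100 = 0.81881
Parallel (A and [0.81881]): 1 − (1 − 0.73000)(1 − 0.81881) = 0.95108
Parallel (D and E): 1 − (1 − 0.92400)(1 − 0.87100) = 0.99020
Series ([0.95108] and [0.99020]): 0.95108 × 0.99020 = 0.942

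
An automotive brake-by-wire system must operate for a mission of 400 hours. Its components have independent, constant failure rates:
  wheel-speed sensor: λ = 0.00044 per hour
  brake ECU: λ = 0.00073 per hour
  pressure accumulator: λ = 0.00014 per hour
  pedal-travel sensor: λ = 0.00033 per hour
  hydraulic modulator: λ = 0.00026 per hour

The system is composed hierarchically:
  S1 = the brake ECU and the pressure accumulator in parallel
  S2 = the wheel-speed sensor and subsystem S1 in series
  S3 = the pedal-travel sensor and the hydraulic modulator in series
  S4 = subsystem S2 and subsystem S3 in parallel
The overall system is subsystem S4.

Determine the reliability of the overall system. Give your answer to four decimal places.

0.9636

R(wheel-speed sensor) = exp(−0.00044 × 400) = 0.838618
R(brake ECU) = exp(−0.00073 × 400) = 0.746769
R(pressure accumulator) = exp(−0.00014 × 400) = 0.945539
R(pedal-travel sensor) = exp(−0.00033 × 400) = 0.876341
R(hydraulic modulator) = exp(−0.00026 × 400) = 0.901225
Parallel (brake ECU and pressure accumulator): 1 − (1 − 0.746769)(1 − 0.945539) = 0.986209
Series (wheel-speed sensor and [0.986209]): 0.838618 × 0.986209 = 0.827053
Series (pedal-travel sensor and hydraulic modulator): 0.876341 × 0.901225 = 0.789780
Parallel ([0.827053] and [0.789780]): 1 − (1 − 0.827053)(1 − 0.789780) = 0.9636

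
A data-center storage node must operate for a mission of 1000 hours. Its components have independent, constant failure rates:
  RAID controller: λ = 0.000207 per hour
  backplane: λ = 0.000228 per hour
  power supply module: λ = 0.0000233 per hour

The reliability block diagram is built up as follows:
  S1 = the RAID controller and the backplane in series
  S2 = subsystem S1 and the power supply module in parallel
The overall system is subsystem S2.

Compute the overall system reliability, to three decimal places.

R(RAID controller) = exp(−0.000207 × 1000) = 0.81302
R(backplane) = exp(−0.000228 × 1000) = 0.79612
R(power supply module) = exp(−0.0000233 × 1000) = 0.97697
Series (RAID controller and backplane): 0.81302 × 0.79612 = 0.64726
Parallel ([0.64726] and power supply module): 1 − (1 − 0.64726)(1 − 0.97697) = 0.992

0.992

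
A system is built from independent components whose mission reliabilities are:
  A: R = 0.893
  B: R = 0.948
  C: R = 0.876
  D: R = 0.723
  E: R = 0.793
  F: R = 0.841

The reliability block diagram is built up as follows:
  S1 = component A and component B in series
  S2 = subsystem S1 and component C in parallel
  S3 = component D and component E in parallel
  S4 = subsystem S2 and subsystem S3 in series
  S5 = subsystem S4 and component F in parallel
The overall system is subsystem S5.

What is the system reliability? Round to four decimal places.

0.9880

Series (A and B): 0.893000 × 0.948000 = 0.846564
Parallel ([0.846564] and C): 1 − (1 − 0.846564)(1 − 0.876000) = 0.980974
Parallel (D and E): 1 − (1 − 0.723000)(1 − 0.793000) = 0.942661
Series ([0.980974] and [0.942661]): 0.980974 × 0.942661 = 0.924726
Parallel ([0.924726] and F): 1 − (1 − 0.924726)(1 − 0.841000) = 0.9880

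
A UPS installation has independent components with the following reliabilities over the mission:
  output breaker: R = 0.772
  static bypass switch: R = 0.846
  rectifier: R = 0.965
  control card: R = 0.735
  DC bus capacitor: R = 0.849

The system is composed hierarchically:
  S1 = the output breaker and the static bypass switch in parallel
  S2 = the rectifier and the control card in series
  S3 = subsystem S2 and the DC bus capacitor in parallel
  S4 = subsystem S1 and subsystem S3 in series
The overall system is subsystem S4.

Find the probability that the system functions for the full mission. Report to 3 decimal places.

0.923

Parallel (output breaker and static bypass switch): 1 − (1 − 0.77200)(1 − 0.84600) = 0.96489
Series (rectifier and control card): 0.96500 × 0.73500 = 0.70928
Parallel ([0.70928] and DC bus capacitor): 1 − (1 − 0.70928)(1 − 0.84900) = 0.95610
Series ([0.96489] and [0.95610]): 0.96489 × 0.95610 = 0.923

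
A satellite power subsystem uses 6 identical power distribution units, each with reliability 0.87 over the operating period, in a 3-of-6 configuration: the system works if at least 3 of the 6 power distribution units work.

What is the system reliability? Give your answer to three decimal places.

0.997

R = Σ_{i=3}^{6} C(6,i) p^i (1−p)^{6−i} with p = 0.87
C(6,3)·0.87^3·0.13^3 = 0.02893
C(6,4)·0.87^4·0.13^2 = 0.14523
C(6,5)·0.87^5·0.13^1 = 0.38877
C(6,6)·0.87^6·0.13^0 = 0.43363
Sum = 0.997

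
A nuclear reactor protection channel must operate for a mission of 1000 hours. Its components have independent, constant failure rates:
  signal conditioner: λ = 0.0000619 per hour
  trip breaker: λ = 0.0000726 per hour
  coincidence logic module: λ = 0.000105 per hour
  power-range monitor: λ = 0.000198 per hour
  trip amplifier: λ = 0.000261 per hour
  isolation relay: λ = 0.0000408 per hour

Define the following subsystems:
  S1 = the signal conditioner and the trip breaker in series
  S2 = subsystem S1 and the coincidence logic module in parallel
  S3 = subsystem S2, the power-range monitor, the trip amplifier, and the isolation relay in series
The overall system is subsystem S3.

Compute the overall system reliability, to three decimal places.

R(signal conditioner) = exp(−0.0000619 × 1000) = 0.93998
R(trip breaker) = exp(−0.0000726 × 1000) = 0.92997
R(coincidence logic module) = exp(−0.000105 × 1000) = 0.90032
R(power-range monitor) = exp(−0.000198 × 1000) = 0.82037
R(trip amplifier) = exp(−0.000261 × 1000) = 0.77028
R(isolation relay) = exp(−0.0000408 × 1000) = 0.96002
Series (signal conditioner and trip breaker): 0.93998 × 0.92997 = 0.87415
Parallel ([0.87415] and coincidence logic module): 1 − (1 − 0.87415)(1 − 0.90032) = 0.98746
Series ([0.98746], power-range monitor, trip amplifier, and isolation relay): 0.98746 × 0.82037 × 0.77028 × 0.96002 = 0.599

0.599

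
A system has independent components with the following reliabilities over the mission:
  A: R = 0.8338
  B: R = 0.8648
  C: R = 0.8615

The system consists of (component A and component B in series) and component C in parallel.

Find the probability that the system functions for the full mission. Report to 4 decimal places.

Series (A and B): 0.833800 × 0.864800 = 0.721070
Parallel ([0.721070] and C): 1 − (1 − 0.721070)(1 − 0.861500) = 0.9614

0.9614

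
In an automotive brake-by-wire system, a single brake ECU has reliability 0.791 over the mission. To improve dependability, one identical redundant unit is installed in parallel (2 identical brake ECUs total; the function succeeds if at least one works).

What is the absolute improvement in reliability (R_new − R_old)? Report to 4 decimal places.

R_before = 0.791
R_after = 1 − (1 − 0.791)^2 = 0.9563
ΔR = 0.9563 − 0.791 = 0.1653

0.1653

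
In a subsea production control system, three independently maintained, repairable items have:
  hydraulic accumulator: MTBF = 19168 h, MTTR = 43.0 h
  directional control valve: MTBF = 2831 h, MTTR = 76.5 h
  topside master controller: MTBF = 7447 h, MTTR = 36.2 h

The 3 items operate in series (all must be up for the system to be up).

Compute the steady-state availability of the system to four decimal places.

A(hydraulic accumulator) = MTBF/(MTBF+MTTR) = 19168/(19168+43.0) = 0.997762
A(directional control valve) = MTBF/(MTBF+MTTR) = 2831/(2831+76.5) = 0.973689
A(topside master controller) = MTBF/(MTBF+MTTR) = 7447/(7447+36.2) = 0.995162
Series availability: 0.997762 × 0.973689 × 0.995162 = 0.9668

0.9668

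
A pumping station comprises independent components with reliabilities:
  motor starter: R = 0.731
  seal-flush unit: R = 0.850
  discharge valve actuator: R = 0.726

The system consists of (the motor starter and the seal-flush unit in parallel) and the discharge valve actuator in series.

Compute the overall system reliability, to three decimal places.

Parallel (motor starter and seal-flush unit): 1 − (1 − 0.73100)(1 − 0.85000) = 0.95965
Series ([0.95965] and discharge valve actuator): 0.95965 × 0.72600 = 0.697

0.697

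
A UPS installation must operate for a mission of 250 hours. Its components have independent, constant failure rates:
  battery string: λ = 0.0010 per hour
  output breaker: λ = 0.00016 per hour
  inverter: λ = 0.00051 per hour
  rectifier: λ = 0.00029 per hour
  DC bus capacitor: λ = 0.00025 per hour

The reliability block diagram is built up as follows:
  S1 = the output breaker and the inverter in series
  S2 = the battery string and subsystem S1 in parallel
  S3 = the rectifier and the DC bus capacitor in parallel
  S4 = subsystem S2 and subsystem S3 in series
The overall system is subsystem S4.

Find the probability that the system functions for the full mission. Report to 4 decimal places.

0.9618

R(battery string) = exp(−0.0010 × 250) = 0.778801
R(output breaker) = exp(−0.00016 × 250) = 0.960789
R(inverter) = exp(−0.00051 × 250) = 0.880293
R(rectifier) = exp(−0.00029 × 250) = 0.930066
R(DC bus capacitor) = exp(−0.00025 × 250) = 0.939413
Series (output breaker and inverter): 0.960789 × 0.880293 = 0.845776
Parallel (battery string and [0.845776]): 1 − (1 − 0.778801)(1 − 0.845776) = 0.965886
Parallel (rectifier and DC bus capacitor): 1 − (1 − 0.930066)(1 − 0.939413) = 0.995763
Series ([0.965886] and [0.995763]): 0.965886 × 0.995763 = 0.9618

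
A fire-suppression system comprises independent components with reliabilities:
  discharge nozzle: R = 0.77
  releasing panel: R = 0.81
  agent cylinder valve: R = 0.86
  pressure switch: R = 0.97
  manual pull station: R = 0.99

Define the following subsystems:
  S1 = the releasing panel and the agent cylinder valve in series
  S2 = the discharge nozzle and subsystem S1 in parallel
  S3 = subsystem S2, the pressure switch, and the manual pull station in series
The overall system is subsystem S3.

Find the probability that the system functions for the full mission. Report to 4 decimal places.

Series (releasing panel and agent cylinder valve): 0.810000 × 0.860000 = 0.696600
Parallel (discharge nozzle and [0.696600]): 1 − (1 − 0.770000)(1 − 0.696600) = 0.930218
Series ([0.930218], pressure switch, and manual pull station): 0.930218 × 0.970000 × 0.990000 = 0.8933

0.8933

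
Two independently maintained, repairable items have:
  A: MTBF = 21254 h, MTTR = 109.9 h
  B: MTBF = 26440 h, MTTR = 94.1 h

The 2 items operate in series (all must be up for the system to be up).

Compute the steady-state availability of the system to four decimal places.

A(A) = MTBF/(MTBF+MTTR) = 21254/(21254+109.9) = 0.994856
A(B) = MTBF/(MTBF+MTTR) = 26440/(26440+94.1) = 0.996454
Series availability: 0.994856 × 0.996454 = 0.9913

0.9913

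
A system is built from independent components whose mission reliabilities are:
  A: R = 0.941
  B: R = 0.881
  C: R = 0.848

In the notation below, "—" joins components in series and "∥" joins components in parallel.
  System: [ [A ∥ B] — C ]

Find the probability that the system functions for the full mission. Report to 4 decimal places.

Parallel (A and B): 1 − (1 − 0.941000)(1 − 0.881000) = 0.992979
Series ([0.992979] and C): 0.992979 × 0.848000 = 0.8420

0.8420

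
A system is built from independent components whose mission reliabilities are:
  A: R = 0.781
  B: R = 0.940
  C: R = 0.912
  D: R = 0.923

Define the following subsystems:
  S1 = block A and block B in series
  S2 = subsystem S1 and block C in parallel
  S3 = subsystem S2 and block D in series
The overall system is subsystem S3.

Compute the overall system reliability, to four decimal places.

0.9014

Series (A and B): 0.781000 × 0.940000 = 0.734140
Parallel ([0.734140] and C): 1 − (1 − 0.734140)(1 − 0.912000) = 0.976604
Series ([0.976604] and D): 0.976604 × 0.923000 = 0.9014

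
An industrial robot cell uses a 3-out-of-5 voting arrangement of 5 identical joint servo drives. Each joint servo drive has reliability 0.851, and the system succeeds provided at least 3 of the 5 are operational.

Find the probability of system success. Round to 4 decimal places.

R = Σ_{i=3}^{5} C(5,i) p^i (1−p)^{5−i} with p = 0.851
C(5,3)·0.851^3·0.149^2 = 0.136824
C(5,4)·0.851^4·0.149^1 = 0.390728
C(5,5)·0.851^5·0.149^0 = 0.446321
Sum = 0.9739

0.9739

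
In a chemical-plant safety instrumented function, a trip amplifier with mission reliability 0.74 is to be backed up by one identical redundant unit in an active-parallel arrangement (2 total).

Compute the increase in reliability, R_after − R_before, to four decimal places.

0.1924

R_before = 0.74
R_after = 1 − (1 − 0.74)^2 = 0.9324
ΔR = 0.9324 − 0.74 = 0.1924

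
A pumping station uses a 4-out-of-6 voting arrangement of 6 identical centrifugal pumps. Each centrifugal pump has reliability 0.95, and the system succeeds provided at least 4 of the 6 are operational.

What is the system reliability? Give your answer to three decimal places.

R = Σ_{i=4}^{6} C(6,i) p^i (1−p)^{6−i} with p = 0.95
C(6,4)·0.95^4·0.05^2 = 0.03054
C(6,5)·0.95^5·0.05^1 = 0.23213
C(6,6)·0.95^6·0.05^0 = 0.73509
Sum = 0.998

0.998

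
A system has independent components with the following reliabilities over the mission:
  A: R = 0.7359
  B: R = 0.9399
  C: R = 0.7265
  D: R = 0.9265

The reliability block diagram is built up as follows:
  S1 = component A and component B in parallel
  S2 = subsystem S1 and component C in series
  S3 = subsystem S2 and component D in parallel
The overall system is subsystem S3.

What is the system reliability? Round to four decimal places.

0.9791

Parallel (A and B): 1 − (1 − 0.735900)(1 − 0.939900) = 0.984128
Series ([0.984128] and C): 0.984128 × 0.726500 = 0.714969
Parallel ([0.714969] and D): 1 − (1 − 0.714969)(1 − 0.926500) = 0.9791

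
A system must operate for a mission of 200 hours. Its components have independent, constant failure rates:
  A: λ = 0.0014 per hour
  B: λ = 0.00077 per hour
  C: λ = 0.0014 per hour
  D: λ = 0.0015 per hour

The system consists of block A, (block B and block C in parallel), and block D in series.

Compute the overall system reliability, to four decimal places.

R(A) = exp(−0.0014 × 200) = 0.755784
R(B) = exp(−0.00077 × 200) = 0.857272
R(C) = exp(−0.0014 × 200) = 0.755784
R(D) = exp(−0.0015 × 200) = 0.740818
Parallel (B and C): 1 − (1 − 0.857272)(1 − 0.755784) = 0.965144
Series (A, [0.965144], and D): 0.755784 × 0.965144 × 0.740818 = 0.5404

0.5404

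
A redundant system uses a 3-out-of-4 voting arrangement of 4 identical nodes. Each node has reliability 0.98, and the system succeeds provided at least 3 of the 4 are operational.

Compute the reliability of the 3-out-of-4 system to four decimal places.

R = Σ_{i=3}^{4} C(4,i) p^i (1−p)^{4−i} with p = 0.98
C(4,3)·0.98^3·0.02^1 = 0.075295
C(4,4)·0.98^4·0.02^0 = 0.922368
Sum = 0.9977

0.9977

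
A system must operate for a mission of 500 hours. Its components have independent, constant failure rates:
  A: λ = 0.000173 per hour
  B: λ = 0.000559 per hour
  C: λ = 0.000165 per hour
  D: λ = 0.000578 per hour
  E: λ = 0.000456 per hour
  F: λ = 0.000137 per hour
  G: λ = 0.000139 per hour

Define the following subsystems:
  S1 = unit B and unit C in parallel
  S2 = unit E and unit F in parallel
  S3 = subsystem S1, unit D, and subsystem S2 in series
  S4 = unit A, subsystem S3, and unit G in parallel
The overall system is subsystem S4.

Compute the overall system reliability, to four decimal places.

0.9985

R(A) = exp(−0.000173 × 500) = 0.917136
R(B) = exp(−0.000559 × 500) = 0.756162
R(C) = exp(−0.000165 × 500) = 0.920811
R(D) = exp(−0.000578 × 500) = 0.749012
R(E) = exp(−0.000456 × 500) = 0.796124
R(F) = exp(−0.000137 × 500) = 0.933793
R(G) = exp(−0.000139 × 500) = 0.932860
Parallel (B and C): 1 − (1 − 0.756162)(1 − 0.920811) = 0.980691
Parallel (E and F): 1 − (1 − 0.796124)(1 − 0.933793) = 0.986502
Series ([0.980691], D, and [0.986502]): 0.980691 × 0.749012 × 0.986502 = 0.724634
Parallel (A, [0.724634], and G): 1 − (1 − 0.917136)(1 − 0.724634)(1 − 0.932860) = 0.9985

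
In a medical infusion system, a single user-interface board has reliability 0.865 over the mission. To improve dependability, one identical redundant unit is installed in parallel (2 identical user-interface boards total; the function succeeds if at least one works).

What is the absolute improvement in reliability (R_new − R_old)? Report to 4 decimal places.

R_before = 0.865
R_after = 1 − (1 − 0.865)^2 = 0.9818
ΔR = 0.9818 − 0.865 = 0.1168

0.1168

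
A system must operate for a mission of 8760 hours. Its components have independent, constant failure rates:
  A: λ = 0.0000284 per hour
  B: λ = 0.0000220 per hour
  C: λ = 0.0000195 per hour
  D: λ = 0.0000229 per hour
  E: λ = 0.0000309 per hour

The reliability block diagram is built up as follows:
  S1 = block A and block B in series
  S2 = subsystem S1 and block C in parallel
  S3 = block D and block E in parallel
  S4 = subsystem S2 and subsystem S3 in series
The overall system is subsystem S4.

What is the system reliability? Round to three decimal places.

R(A) = exp(−0.0000284 × 8760) = 0.77975
R(B) = exp(−0.0000220 × 8760) = 0.82471
R(C) = exp(−0.0000195 × 8760) = 0.84297
R(D) = exp(−0.0000229 × 8760) = 0.81824
R(E) = exp(−0.0000309 × 8760) = 0.76286
Series (A and B): 0.77975 × 0.82471 = 0.64307
Parallel ([0.64307] and C): 1 − (1 − 0.64307)(1 − 0.84297) = 0.94395
Parallel (D and E): 1 − (1 − 0.81824)(1 − 0.76286) = 0.95690
Series ([0.94395] and [0.95690]): 0.94395 × 0.95690 = 0.903

0.903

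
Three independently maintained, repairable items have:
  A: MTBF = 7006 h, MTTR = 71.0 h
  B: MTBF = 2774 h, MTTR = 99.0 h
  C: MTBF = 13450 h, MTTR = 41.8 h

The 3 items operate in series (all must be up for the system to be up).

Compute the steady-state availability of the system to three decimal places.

0.953

A(A) = MTBF/(MTBF+MTTR) = 7006/(7006+71.0) = 0.989968
A(B) = MTBF/(MTBF+MTTR) = 2774/(2774+99.0) = 0.965541
A(C) = MTBF/(MTBF+MTTR) = 13450/(13450+41.8) = 0.996902
Series availability: 0.989968 × 0.965541 × 0.996902 = 0.953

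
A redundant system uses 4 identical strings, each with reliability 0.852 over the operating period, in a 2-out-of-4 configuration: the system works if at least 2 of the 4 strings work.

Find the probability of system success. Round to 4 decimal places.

0.9885

R = Σ_{i=2}^{4} C(4,i) p^i (1−p)^{4−i} with p = 0.852
C(4,2)·0.852^2·0.148^2 = 0.095401
C(4,3)·0.852^3·0.148^1 = 0.366134
C(4,4)·0.852^4·0.148^0 = 0.526937
Sum = 0.9885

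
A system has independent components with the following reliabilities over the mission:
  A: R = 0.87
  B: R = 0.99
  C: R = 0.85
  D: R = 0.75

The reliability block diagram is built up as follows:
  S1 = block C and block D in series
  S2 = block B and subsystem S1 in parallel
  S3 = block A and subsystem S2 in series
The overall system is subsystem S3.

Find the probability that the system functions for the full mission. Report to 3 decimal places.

0.867

Series (C and D): 0.85000 × 0.75000 = 0.63750
Parallel (B and [0.63750]): 1 − (1 − 0.99000)(1 − 0.63750) = 0.99638
Series (A and [0.99638]): 0.87000 × 0.99638 = 0.867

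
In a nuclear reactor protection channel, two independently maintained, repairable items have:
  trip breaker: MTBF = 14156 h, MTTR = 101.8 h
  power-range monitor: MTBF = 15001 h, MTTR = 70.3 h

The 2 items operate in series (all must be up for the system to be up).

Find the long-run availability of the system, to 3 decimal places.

A(trip breaker) = MTBF/(MTBF+MTTR) = 14156/(14156+101.8) = 0.992860
A(power-range monitor) = MTBF/(MTBF+MTTR) = 15001/(15001+70.3) = 0.995336
Series availability: 0.992860 × 0.995336 = 0.988

0.988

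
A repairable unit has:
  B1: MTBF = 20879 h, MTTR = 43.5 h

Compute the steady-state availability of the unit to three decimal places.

A(B1) = MTBF/(MTBF+MTTR) = 20879/(20879+43.5) = 0.998

0.998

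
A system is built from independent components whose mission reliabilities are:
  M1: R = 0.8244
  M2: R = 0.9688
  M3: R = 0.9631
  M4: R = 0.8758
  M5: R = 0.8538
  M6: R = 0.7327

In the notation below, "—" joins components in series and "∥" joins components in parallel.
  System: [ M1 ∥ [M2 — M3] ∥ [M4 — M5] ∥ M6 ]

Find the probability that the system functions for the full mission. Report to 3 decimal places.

0.999

Series (M2 and M3): 0.96880 × 0.96310 = 0.93305
Series (M4 and M5): 0.87580 × 0.85380 = 0.74776
Parallel (M1, [0.93305], [0.74776], and M6): 1 − (1 − 0.82440)(1 − 0.93305)(1 − 0.74776)(1 − 0.73270) = 0.999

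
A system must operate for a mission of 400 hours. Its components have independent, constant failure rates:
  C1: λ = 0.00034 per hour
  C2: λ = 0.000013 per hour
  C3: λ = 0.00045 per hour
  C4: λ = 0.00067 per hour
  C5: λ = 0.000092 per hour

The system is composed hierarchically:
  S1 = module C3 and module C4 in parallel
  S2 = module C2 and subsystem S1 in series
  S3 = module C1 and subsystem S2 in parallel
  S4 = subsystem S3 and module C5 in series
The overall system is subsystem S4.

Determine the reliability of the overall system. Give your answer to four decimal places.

0.9585

R(C1) = exp(−0.00034 × 400) = 0.872843
R(C2) = exp(−0.000013 × 400) = 0.994813
R(C3) = exp(−0.00045 × 400) = 0.835270
R(C4) = exp(−0.00067 × 400) = 0.764908
R(C5) = exp(−0.000092 × 400) = 0.963869
Parallel (C3 and C4): 1 − (1 − 0.835270)(1 − 0.764908) = 0.961273
Series (C2 and [0.961273]): 0.994813 × 0.961273 = 0.956287
Parallel (C1 and [0.956287]): 1 − (1 − 0.872843)(1 − 0.956287) = 0.994442
Series ([0.994442] and C5): 0.994442 × 0.963869 = 0.9585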